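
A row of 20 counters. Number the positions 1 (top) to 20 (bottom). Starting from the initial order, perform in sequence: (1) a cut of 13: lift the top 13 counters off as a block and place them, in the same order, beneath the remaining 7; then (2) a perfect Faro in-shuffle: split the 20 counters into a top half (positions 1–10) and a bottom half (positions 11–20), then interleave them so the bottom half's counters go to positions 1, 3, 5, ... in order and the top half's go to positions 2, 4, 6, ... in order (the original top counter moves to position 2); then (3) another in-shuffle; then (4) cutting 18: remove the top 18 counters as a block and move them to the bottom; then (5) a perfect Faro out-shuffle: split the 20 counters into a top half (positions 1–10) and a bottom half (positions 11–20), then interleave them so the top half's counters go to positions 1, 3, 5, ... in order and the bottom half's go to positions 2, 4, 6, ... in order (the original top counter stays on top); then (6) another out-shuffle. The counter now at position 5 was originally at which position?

Undo the operations in reverse order, starting from position 5:
  undo op 6 (out-shuffle, from top half): 5 ← 3
  undo op 5 (out-shuffle, from top half): 3 ← 2
  undo op 4 (cut 18): 2 ← 20
  undo op 3 (in-shuffle, from top half): 20 ← 10
  undo op 2 (in-shuffle, from top half): 10 ← 5
  undo op 1 (cut 13): 5 ← 18
So the counter at position 5 came from original position 18.

18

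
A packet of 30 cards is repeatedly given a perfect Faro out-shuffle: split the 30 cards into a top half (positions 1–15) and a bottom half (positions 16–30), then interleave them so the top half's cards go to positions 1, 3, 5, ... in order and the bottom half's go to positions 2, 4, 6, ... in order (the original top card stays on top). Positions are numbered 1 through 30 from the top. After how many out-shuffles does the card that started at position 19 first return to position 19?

Follow position 19 under repeated out-shuffles:
19 → 8 → 15 → 29 → 28 → 26 → 22 → 14 → ... → 19 (length 28)
It first returns after 28 out-shuffles.

28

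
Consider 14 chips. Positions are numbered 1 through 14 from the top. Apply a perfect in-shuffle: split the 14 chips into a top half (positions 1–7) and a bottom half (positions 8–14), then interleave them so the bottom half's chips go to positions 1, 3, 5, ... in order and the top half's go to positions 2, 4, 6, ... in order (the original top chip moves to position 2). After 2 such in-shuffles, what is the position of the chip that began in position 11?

14

Track the chip's position through each in-shuffle:
11 → 7 → 14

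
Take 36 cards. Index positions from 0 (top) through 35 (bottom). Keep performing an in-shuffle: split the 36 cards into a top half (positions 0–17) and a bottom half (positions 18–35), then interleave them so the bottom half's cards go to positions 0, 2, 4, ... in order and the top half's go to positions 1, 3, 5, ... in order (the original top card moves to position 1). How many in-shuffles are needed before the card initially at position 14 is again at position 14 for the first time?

36

Follow position 14 under repeated in-shuffles:
14 → 29 → 22 → 8 → 17 → 35 → 34 → 32 → ... → 14 (length 36)
It first returns after 36 in-shuffles.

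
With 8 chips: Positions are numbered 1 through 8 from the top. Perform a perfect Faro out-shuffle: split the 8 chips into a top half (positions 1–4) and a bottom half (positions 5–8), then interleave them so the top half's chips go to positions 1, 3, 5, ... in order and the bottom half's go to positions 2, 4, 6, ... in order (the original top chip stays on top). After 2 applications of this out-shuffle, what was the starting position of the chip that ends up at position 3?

Work backwards from position 3, undoing one out-shuffle at a time:
3 ← 2 ← 5
So the chip now at position 3 started at position 5.

5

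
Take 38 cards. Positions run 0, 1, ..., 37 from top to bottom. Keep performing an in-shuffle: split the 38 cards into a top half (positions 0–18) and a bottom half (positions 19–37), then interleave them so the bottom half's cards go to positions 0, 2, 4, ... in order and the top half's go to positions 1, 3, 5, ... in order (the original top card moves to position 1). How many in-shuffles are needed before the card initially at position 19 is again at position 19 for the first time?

Follow position 19 under repeated in-shuffles:
19 → 0 → 1 → 3 → 7 → 15 → 31 → 24 → 10 → 21 → 4 → 9 → 19
It first returns after 12 in-shuffles.

12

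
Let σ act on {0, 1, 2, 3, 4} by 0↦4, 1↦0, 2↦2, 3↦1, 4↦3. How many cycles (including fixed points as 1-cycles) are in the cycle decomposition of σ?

Cycle decomposition: (0 4 3 1) (2).
2 cycles.

2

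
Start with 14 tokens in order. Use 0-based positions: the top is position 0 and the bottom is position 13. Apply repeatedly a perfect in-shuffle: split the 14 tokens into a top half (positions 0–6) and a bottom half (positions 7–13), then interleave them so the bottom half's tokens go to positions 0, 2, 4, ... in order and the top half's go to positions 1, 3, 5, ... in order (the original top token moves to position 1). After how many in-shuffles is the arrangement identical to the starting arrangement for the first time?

4

The in-shuffle permutes the 14 positions with cycle lengths [2, 4, 4, 4].
Every token is home exactly when every cycle has completed a whole number of laps, i.e. after lcm(2, 4) = 4 in-shuffles.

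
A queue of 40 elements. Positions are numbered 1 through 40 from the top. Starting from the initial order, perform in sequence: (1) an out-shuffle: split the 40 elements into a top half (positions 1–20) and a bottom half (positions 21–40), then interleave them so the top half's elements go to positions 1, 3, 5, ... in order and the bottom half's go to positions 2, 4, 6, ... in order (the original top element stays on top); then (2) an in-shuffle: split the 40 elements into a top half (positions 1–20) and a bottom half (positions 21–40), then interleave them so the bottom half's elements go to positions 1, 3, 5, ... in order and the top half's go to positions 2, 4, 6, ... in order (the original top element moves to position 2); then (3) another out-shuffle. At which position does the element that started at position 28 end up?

Track the element from position 28 forward through each operation:
  after op 1 (out-shuffle): 28 → 16
  after op 2 (in-shuffle): 16 → 32
  after op 3 (out-shuffle): 32 → 24

24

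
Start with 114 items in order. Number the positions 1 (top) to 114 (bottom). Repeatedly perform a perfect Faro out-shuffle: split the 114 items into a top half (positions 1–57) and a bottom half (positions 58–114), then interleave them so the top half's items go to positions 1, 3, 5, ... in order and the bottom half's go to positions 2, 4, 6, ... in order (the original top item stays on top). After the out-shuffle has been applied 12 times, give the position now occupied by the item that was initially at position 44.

75

Track the item's position through each out-shuffle:
44 → 87 → 60 → 6 → 11 → 21 → 41 → 81 → 48 → 95 → 76 → 38 → 75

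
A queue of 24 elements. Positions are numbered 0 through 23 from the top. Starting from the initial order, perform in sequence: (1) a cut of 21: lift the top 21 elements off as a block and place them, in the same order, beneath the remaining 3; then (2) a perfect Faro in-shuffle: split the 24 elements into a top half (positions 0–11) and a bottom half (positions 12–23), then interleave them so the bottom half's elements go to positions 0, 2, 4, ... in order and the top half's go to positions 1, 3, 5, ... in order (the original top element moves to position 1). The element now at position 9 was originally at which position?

1

Undo the operations in reverse order, starting from position 9:
  undo op 2 (in-shuffle, from top half): 9 ← 4
  undo op 1 (cut 21): 4 ← 1
So the element at position 9 came from original position 1.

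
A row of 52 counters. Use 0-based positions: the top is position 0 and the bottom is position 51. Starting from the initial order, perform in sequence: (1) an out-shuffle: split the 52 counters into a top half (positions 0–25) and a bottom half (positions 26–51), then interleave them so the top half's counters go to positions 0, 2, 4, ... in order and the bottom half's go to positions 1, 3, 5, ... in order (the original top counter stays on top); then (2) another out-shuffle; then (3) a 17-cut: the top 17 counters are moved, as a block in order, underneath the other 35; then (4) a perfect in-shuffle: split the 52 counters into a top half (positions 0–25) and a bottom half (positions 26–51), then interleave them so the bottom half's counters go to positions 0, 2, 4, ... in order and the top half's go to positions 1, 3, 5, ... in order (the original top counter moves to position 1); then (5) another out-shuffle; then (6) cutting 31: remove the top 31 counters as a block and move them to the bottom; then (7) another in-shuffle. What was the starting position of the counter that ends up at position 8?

27

Undo the operations in reverse order, starting from position 8:
  undo op 7 (in-shuffle, from bottom half): 8 ← 30
  undo op 6 (cut 31): 30 ← 9
  undo op 5 (out-shuffle, from bottom half): 9 ← 30
  undo op 4 (in-shuffle, from bottom half): 30 ← 41
  undo op 3 (cut 17): 41 ← 6
  undo op 2 (out-shuffle, from top half): 6 ← 3
  undo op 1 (out-shuffle, from bottom half): 3 ← 27
So the counter at position 8 came from original position 27.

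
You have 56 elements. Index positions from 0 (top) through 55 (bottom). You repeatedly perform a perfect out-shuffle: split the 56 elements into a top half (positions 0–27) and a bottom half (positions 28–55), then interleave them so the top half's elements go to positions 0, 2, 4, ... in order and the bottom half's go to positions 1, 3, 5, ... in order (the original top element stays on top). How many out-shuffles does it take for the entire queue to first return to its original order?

The out-shuffle permutes the 56 positions with cycle lengths [1, 1, 4, 10, 20, 20].
Every element is home exactly when every cycle has completed a whole number of laps, i.e. after lcm(1, 4, 10, 20) = 20 out-shuffles.

20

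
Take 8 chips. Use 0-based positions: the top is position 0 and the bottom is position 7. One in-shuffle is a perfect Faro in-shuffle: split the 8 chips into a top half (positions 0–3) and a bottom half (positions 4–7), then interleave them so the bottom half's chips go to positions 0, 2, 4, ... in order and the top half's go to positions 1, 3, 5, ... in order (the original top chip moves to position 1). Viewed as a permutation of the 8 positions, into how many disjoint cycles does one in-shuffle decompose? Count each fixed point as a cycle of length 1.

2

Trace each unvisited position around until it returns:
(0 1 3 7 6 4) (2 5)
2 cycles in total.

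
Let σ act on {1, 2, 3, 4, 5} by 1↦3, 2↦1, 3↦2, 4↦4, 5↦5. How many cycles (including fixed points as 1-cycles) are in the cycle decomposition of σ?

Cycle decomposition: (1 3 2) (4) (5).
3 cycles.

3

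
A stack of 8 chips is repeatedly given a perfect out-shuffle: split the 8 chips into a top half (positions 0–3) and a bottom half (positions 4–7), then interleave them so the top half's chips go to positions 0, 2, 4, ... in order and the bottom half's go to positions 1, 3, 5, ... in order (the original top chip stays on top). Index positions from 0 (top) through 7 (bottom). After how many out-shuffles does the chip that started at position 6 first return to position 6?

3

Follow position 6 under repeated out-shuffles:
6 → 5 → 3 → 6
It first returns after 3 out-shuffles.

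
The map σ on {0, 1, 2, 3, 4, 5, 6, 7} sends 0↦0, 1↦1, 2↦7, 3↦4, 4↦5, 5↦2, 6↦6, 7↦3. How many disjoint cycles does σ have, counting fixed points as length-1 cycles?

4

Cycle decomposition: (0) (1) (2 7 3 4 5) (6).
4 cycles.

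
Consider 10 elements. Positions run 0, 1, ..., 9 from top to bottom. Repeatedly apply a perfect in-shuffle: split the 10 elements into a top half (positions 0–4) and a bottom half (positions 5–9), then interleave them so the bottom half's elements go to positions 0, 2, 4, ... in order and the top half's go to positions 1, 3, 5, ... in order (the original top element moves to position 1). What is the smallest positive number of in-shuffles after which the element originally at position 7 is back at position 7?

Follow position 7 under repeated in-shuffles:
7 → 4 → 9 → 8 → 6 → 2 → 5 → 0 → 1 → 3 → 7
It first returns after 10 in-shuffles.

10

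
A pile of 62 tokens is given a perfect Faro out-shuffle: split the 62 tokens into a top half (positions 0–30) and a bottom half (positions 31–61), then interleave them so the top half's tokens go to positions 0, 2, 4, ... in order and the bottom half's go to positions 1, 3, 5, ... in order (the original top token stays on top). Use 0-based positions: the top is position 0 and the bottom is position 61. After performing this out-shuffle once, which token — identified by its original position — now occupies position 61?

Work backwards from position 61, undoing one out-shuffle at a time:
61 ← 61
So the token now at position 61 started at position 61.

61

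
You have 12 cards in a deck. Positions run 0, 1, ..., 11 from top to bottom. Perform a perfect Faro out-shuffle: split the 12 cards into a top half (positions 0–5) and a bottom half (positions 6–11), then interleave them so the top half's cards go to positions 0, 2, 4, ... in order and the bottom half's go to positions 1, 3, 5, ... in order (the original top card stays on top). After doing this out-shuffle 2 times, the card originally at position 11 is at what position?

11

Position 11 is a fixed point of every out-shuffle, so the card never moves.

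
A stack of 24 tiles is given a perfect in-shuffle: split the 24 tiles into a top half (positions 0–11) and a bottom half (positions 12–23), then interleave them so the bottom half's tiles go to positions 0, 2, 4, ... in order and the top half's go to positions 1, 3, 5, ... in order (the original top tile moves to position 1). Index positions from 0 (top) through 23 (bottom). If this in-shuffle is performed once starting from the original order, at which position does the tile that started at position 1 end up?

3

Track the tile's position through each in-shuffle:
1 → 3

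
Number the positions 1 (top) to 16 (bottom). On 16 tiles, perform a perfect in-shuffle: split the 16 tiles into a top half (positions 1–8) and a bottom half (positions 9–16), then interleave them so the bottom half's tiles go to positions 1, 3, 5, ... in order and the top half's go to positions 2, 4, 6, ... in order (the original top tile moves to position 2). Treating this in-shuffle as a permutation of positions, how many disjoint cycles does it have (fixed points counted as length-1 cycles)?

2

Trace each unvisited position around until it returns:
(1 2 4 8 16 15 13 9) (3 6 12 7 14 11 5 10)
2 cycles in total.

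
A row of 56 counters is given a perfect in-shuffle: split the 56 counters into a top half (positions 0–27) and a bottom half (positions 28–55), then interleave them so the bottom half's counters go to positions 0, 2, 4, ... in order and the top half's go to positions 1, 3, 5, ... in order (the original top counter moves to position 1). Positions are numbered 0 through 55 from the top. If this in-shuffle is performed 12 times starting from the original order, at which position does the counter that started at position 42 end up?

54

Track the counter's position through each in-shuffle:
42 → 28 → 0 → 1 → 3 → 7 → 15 → 31 → 6 → 13 → 27 → 55 → 54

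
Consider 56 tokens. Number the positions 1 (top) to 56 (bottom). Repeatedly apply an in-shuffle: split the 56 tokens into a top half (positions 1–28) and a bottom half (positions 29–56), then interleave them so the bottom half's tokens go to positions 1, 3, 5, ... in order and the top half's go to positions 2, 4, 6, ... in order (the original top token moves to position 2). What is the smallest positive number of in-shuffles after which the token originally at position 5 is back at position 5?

18

Follow position 5 under repeated in-shuffles:
5 → 10 → 20 → 40 → 23 → 46 → 35 → 13 → 26 → 52 → 47 → 37 → 17 → 34 → 11 → 22 → 44 → 31 → 5
It first returns after 18 in-shuffles.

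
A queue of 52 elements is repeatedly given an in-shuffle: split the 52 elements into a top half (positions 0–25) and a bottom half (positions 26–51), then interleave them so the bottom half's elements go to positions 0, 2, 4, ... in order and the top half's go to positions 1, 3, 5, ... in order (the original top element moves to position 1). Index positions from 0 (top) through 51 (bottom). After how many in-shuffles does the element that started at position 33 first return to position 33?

52

Follow position 33 under repeated in-shuffles:
33 → 14 → 29 → 6 → 13 → 27 → 2 → 5 → ... → 33 (length 52)
It first returns after 52 in-shuffles.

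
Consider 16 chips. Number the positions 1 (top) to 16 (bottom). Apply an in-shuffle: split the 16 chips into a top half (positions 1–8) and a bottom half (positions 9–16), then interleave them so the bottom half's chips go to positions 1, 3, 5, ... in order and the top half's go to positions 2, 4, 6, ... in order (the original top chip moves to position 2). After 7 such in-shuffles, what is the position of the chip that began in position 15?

16

Track the chip's position through each in-shuffle:
15 → 13 → 9 → 1 → 2 → 4 → 8 → 16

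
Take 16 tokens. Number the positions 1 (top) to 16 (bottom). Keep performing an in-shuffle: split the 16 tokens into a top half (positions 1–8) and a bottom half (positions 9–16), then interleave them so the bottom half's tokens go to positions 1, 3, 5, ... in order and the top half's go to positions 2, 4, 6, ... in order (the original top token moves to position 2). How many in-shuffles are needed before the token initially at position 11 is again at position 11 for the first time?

Follow position 11 under repeated in-shuffles:
11 → 5 → 10 → 3 → 6 → 12 → 7 → 14 → 11
It first returns after 8 in-shuffles.

8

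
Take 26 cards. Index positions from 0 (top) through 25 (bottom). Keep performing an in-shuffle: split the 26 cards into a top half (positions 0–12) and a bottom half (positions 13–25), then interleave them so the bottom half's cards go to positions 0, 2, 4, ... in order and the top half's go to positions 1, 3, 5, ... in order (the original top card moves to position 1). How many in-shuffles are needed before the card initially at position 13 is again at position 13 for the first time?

18

Follow position 13 under repeated in-shuffles:
13 → 0 → 1 → 3 → 7 → 15 → 4 → 9 → 19 → 12 → 25 → 24 → 22 → 18 → 10 → 21 → 16 → 6 → 13
It first returns after 18 in-shuffles.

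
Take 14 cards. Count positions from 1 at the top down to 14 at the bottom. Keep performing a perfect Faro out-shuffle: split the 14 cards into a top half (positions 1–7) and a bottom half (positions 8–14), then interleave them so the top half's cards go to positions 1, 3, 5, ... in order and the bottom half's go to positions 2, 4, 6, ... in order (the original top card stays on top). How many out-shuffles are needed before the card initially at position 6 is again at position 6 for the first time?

Follow position 6 under repeated out-shuffles:
6 → 11 → 8 → 2 → 3 → 5 → 9 → 4 → 7 → 13 → 12 → 10 → 6
It first returns after 12 out-shuffles.

12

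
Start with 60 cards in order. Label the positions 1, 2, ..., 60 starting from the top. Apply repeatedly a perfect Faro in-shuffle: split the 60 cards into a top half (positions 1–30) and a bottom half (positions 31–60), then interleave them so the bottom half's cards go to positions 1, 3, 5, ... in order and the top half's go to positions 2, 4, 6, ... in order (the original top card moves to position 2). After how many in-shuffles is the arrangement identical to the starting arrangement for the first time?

The in-shuffle permutes the 60 positions with cycle lengths [60].
Every card is home exactly when every cycle has completed a whole number of laps, i.e. after lcm(60) = 60 in-shuffles.

60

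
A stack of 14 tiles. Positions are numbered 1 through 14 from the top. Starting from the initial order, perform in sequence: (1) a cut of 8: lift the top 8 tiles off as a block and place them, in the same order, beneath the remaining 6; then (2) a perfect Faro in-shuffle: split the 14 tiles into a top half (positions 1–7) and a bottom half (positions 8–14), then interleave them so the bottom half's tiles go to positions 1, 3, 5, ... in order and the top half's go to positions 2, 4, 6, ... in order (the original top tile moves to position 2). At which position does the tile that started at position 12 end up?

Track the tile from position 12 forward through each operation:
  after op 1 (cut 8): 12 → 4
  after op 2 (in-shuffle): 4 → 8

8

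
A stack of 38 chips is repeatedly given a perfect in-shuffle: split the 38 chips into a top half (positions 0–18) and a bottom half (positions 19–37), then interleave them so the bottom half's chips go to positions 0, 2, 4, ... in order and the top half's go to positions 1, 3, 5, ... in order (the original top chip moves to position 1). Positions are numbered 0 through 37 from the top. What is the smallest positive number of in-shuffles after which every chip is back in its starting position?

12

The in-shuffle permutes the 38 positions with cycle lengths [2, 12, 12, 12].
Every chip is home exactly when every cycle has completed a whole number of laps, i.e. after lcm(2, 12) = 12 in-shuffles.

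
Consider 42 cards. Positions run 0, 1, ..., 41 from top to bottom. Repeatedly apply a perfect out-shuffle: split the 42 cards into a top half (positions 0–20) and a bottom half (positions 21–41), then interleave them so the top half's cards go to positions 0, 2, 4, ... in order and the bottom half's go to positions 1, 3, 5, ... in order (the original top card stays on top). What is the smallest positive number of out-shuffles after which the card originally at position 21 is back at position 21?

20

Follow position 21 under repeated out-shuffles:
21 → 1 → 2 → 4 → 8 → 16 → 32 → 23 → 5 → 10 → 20 → 40 → 39 → 37 → 33 → 25 → 9 → 18 → 36 → 31 → 21
It first returns after 20 out-shuffles.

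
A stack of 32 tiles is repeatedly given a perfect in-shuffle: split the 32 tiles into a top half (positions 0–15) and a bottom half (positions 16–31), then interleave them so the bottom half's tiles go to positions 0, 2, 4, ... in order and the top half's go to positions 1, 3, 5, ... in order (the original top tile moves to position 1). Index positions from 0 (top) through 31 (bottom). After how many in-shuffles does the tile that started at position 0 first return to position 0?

10

Follow position 0 under repeated in-shuffles:
0 → 1 → 3 → 7 → 15 → 31 → 30 → 28 → 24 → 16 → 0
It first returns after 10 in-shuffles.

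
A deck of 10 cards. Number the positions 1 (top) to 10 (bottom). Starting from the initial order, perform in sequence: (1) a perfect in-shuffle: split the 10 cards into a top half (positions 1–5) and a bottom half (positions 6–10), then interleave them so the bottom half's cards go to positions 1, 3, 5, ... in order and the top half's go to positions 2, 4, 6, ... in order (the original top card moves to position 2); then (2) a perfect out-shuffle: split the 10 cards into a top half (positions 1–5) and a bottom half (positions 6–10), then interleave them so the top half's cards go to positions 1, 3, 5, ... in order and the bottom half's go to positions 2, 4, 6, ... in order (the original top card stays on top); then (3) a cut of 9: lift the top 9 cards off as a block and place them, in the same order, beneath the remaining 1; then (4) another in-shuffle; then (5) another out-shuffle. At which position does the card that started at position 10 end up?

4

Track the card from position 10 forward through each operation:
  after op 1 (in-shuffle): 10 → 9
  after op 2 (out-shuffle): 9 → 8
  after op 3 (cut 9): 8 → 9
  after op 4 (in-shuffle): 9 → 7
  after op 5 (out-shuffle): 7 → 4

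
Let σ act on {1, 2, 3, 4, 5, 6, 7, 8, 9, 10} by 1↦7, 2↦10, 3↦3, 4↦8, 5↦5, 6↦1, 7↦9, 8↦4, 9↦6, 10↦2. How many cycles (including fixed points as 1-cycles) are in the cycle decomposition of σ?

Cycle decomposition: (1 7 9 6) (2 10) (3) (4 8) (5).
5 cycles.

5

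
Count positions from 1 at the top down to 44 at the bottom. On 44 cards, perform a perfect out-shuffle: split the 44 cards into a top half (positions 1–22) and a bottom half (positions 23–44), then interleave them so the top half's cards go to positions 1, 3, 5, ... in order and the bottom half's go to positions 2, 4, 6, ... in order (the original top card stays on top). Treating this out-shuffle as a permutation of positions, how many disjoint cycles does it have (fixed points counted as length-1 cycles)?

5

Trace each unvisited position around until it returns:
(1) (2 3 5 9 17 33 ... len 14) (4 7 13 25 6 11 ... len 14) (8 15 29 14 27 10 ... len 14) (44)
5 cycles in total.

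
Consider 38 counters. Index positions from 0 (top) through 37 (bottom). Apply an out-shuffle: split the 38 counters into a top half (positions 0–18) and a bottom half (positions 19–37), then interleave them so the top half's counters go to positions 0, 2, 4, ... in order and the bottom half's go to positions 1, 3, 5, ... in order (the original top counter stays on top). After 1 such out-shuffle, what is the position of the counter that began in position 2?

4

Track the counter's position through each out-shuffle:
2 → 4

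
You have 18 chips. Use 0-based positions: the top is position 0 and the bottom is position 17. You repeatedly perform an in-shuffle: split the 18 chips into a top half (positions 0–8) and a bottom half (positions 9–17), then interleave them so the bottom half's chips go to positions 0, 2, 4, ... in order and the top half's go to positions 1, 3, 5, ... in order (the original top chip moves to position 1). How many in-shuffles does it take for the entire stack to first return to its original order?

18

The in-shuffle permutes the 18 positions with cycle lengths [18].
Every chip is home exactly when every cycle has completed a whole number of laps, i.e. after lcm(18) = 18 in-shuffles.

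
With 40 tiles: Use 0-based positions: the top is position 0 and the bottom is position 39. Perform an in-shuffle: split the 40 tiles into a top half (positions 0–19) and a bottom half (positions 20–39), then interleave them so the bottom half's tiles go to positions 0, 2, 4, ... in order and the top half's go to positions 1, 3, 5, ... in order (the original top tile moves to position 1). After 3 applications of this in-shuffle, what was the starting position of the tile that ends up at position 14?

6

Work backwards from position 14, undoing one in-shuffle at a time:
14 ← 27 ← 13 ← 6
So the tile now at position 14 started at position 6.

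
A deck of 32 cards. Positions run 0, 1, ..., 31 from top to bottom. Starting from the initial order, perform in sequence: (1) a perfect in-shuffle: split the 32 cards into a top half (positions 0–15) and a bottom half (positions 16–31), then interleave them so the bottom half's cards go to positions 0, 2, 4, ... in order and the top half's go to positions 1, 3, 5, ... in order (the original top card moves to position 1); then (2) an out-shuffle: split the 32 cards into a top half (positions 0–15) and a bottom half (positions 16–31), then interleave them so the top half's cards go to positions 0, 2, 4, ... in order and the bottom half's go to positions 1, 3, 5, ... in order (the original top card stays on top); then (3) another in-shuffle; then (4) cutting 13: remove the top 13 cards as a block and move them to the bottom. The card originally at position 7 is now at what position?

15

Track the card from position 7 forward through each operation:
  after op 1 (in-shuffle): 7 → 15
  after op 2 (out-shuffle): 15 → 30
  after op 3 (in-shuffle): 30 → 28
  after op 4 (cut 13): 28 → 15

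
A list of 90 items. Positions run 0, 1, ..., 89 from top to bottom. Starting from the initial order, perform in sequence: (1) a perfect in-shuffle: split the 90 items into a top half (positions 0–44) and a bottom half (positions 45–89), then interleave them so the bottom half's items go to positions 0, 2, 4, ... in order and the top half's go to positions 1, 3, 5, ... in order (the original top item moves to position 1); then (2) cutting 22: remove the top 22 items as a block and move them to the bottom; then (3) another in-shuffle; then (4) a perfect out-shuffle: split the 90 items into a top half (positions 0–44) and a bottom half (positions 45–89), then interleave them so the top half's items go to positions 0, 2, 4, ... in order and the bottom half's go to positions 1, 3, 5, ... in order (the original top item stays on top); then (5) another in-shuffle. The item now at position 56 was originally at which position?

76

Undo the operations in reverse order, starting from position 56:
  undo op 5 (in-shuffle, from bottom half): 56 ← 73
  undo op 4 (out-shuffle, from bottom half): 73 ← 81
  undo op 3 (in-shuffle, from top half): 81 ← 40
  undo op 2 (cut 22): 40 ← 62
  undo op 1 (in-shuffle, from bottom half): 62 ← 76
So the item at position 56 came from original position 76.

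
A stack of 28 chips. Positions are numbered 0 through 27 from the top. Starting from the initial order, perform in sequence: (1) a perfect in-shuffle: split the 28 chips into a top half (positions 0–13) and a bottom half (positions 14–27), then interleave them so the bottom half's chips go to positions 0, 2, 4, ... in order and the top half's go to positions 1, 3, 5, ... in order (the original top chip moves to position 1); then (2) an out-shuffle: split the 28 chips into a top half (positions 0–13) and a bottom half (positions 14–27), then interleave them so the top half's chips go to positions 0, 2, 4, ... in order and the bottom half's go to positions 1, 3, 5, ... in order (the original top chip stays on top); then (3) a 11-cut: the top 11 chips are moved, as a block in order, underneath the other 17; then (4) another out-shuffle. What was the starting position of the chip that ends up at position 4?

Undo the operations in reverse order, starting from position 4:
  undo op 4 (out-shuffle, from top half): 4 ← 2
  undo op 3 (cut 11): 2 ← 13
  undo op 2 (out-shuffle, from bottom half): 13 ← 20
  undo op 1 (in-shuffle, from bottom half): 20 ← 24
So the chip at position 4 came from original position 24.

24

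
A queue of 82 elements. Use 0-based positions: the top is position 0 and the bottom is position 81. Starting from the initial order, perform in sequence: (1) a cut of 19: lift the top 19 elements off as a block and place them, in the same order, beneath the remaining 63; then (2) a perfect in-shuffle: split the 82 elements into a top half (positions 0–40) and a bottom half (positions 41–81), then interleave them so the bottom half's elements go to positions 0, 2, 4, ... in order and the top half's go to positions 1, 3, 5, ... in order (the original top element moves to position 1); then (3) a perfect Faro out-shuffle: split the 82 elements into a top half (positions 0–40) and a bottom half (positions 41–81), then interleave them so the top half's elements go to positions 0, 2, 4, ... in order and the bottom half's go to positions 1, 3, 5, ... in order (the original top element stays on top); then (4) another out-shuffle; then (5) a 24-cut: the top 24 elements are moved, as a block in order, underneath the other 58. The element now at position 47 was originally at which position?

79

Undo the operations in reverse order, starting from position 47:
  undo op 5 (cut 24): 47 ← 71
  undo op 4 (out-shuffle, from bottom half): 71 ← 76
  undo op 3 (out-shuffle, from top half): 76 ← 38
  undo op 2 (in-shuffle, from bottom half): 38 ← 60
  undo op 1 (cut 19): 60 ← 79
So the element at position 47 came from original position 79.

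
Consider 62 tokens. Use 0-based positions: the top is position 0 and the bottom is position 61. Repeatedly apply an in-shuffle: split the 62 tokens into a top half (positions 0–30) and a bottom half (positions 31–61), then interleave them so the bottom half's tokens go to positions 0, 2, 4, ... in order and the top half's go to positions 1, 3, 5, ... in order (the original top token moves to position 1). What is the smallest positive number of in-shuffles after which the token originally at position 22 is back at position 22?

6

Follow position 22 under repeated in-shuffles:
22 → 45 → 28 → 57 → 52 → 42 → 22
It first returns after 6 in-shuffles.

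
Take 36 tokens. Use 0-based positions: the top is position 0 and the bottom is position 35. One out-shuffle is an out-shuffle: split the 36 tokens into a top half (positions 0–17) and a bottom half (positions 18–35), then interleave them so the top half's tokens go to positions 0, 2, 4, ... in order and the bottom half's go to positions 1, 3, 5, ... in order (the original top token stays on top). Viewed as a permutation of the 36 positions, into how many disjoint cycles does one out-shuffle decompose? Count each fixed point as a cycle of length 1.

Trace each unvisited position around until it returns:
(0) (1 2 4 8 16 32 ... len 12) (3 6 12 24 13 26 ... len 12) (5 10 20) (7 14 28 21) (15 30 25) (35)
7 cycles in total.

7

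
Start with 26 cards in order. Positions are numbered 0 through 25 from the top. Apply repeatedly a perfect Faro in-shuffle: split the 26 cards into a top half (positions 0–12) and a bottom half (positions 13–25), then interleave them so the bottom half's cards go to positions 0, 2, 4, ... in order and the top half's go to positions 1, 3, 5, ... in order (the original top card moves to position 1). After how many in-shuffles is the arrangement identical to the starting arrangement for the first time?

The in-shuffle permutes the 26 positions with cycle lengths [2, 6, 18].
Every card is home exactly when every cycle has completed a whole number of laps, i.e. after lcm(2, 6, 18) = 18 in-shuffles.

18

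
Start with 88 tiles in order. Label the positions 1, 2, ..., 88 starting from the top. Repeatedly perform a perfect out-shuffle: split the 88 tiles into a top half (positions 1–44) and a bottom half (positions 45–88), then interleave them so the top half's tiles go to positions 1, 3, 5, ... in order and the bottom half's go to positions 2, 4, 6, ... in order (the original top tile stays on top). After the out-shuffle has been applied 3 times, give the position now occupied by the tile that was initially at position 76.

Track the tile's position through each out-shuffle:
76 → 64 → 40 → 79

79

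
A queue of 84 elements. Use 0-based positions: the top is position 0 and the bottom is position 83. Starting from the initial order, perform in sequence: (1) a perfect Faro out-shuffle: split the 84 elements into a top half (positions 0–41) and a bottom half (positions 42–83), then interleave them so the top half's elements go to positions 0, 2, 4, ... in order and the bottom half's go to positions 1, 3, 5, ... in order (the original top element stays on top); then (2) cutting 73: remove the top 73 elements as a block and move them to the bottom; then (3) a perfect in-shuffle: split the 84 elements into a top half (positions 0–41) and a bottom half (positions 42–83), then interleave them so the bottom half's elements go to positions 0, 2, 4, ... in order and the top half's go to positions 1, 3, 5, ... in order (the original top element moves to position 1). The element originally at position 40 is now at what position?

Track the element from position 40 forward through each operation:
  after op 1 (out-shuffle): 40 → 80
  after op 2 (cut 73): 80 → 7
  after op 3 (in-shuffle): 7 → 15

15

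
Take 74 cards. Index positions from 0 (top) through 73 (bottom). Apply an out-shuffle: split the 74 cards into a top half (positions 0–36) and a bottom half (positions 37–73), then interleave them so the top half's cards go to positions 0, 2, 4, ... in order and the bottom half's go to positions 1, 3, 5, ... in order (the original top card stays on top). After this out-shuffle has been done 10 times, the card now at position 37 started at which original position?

55

Work backwards from position 37, undoing one out-shuffle at a time:
37 ← 55 ← 64 ← 32 ← 16 ← 8 ← 4 ← 2 ← 1 ← 37 ← 55
So the card now at position 37 started at position 55.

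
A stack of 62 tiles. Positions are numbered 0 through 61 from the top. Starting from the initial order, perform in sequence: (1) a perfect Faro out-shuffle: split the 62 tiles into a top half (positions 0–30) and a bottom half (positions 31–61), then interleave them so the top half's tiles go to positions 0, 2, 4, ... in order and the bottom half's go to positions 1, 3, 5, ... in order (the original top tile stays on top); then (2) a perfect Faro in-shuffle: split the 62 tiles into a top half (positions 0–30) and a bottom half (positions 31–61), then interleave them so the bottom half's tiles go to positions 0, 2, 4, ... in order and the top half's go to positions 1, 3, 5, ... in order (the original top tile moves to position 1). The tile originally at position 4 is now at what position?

17

Track the tile from position 4 forward through each operation:
  after op 1 (out-shuffle): 4 → 8
  after op 2 (in-shuffle): 8 → 17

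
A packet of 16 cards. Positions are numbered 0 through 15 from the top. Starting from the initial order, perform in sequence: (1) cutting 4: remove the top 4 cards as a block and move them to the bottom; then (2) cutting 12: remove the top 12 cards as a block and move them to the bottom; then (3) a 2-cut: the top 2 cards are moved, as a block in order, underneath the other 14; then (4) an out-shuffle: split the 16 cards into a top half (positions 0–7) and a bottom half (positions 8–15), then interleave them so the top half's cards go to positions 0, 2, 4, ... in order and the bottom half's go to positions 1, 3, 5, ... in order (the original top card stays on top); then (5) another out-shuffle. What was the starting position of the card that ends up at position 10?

12

Undo the operations in reverse order, starting from position 10:
  undo op 5 (out-shuffle, from top half): 10 ← 5
  undo op 4 (out-shuffle, from bottom half): 5 ← 10
  undo op 3 (cut 2): 10 ← 12
  undo op 2 (cut 12): 12 ← 8
  undo op 1 (cut 4): 8 ← 12
So the card at position 10 came from original position 12.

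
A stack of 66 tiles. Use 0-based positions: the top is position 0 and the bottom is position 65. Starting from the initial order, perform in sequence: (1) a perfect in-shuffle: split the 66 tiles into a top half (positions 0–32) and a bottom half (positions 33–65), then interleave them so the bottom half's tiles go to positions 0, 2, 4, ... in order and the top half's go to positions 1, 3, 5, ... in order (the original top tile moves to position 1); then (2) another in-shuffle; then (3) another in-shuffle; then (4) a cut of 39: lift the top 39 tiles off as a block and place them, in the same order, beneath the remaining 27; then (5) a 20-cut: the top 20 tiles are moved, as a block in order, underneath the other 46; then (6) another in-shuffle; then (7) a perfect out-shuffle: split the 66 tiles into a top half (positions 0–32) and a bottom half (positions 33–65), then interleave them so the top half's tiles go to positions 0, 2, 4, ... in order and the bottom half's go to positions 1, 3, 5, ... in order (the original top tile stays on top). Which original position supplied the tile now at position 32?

Undo the operations in reverse order, starting from position 32:
  undo op 7 (out-shuffle, from top half): 32 ← 16
  undo op 6 (in-shuffle, from bottom half): 16 ← 41
  undo op 5 (cut 20): 41 ← 61
  undo op 4 (cut 39): 61 ← 34
  undo op 3 (in-shuffle, from bottom half): 34 ← 50
  undo op 2 (in-shuffle, from bottom half): 50 ← 58
  undo op 1 (in-shuffle, from bottom half): 58 ← 62
So the tile at position 32 came from original position 62.

62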